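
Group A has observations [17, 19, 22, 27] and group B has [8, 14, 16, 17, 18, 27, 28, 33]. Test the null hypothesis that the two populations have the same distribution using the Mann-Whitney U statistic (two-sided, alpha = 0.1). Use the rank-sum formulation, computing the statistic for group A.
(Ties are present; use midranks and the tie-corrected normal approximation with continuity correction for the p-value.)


Step 1: Combine and sort all 12 observations; assign midranks.
sorted (value, group): (8,Y), (14,Y), (16,Y), (17,X), (17,Y), (18,Y), (19,X), (22,X), (27,X), (27,Y), (28,Y), (33,Y)
ranks: 8->1, 14->2, 16->3, 17->4.5, 17->4.5, 18->6, 19->7, 22->8, 27->9.5, 27->9.5, 28->11, 33->12
Step 2: Rank sum for X: R1 = 4.5 + 7 + 8 + 9.5 = 29.
Step 3: U_X = R1 - n1(n1+1)/2 = 29 - 4*5/2 = 29 - 10 = 19.
       U_Y = n1*n2 - U_X = 32 - 19 = 13.
Step 4: Ties are present, so use the tie-corrected normal approximation (with continuity correction) for the p-value.
Step 5: p-value = 0.670038; compare to alpha = 0.1. fail to reject H0.

U_X = 19, p = 0.670038, fail to reject H0 at alpha = 0.1.


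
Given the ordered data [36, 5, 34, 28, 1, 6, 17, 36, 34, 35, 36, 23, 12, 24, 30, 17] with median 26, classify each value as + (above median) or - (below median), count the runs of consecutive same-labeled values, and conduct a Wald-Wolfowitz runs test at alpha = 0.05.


Step 1: Compute median = 26; label A = above, B = below.
Labels in order: ABAABBBAAAABBBAB  (n_A = 8, n_B = 8)
Step 2: Count runs R = 8.
Step 3: Under H0 (random ordering), E[R] = 2*n_A*n_B/(n_A+n_B) + 1 = 2*8*8/16 + 1 = 9.0000.
        Var[R] = 2*n_A*n_B*(2*n_A*n_B - n_A - n_B) / ((n_A+n_B)^2 * (n_A+n_B-1)) = 14336/3840 = 3.7333.
        SD[R] = 1.9322.
Step 4: Continuity-corrected z = (R + 0.5 - E[R]) / SD[R] = (8 + 0.5 - 9.0000) / 1.9322 = -0.2588.
Step 5: Two-sided p-value via normal approximation = 2*(1 - Phi(|z|)) = 0.795809.
Step 6: alpha = 0.05. fail to reject H0.

R = 8, z = -0.2588, p = 0.795809, fail to reject H0.


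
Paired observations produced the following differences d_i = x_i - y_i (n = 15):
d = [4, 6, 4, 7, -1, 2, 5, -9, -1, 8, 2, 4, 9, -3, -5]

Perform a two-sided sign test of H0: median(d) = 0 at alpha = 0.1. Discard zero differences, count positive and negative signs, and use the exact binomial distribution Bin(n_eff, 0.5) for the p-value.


Step 1: Discard zero differences. Original n = 15; n_eff = number of nonzero differences = 15.
Nonzero differences (with sign): +4, +6, +4, +7, -1, +2, +5, -9, -1, +8, +2, +4, +9, -3, -5
Step 2: Count signs: positive = 10, negative = 5.
Step 3: Under H0: P(positive) = 0.5, so the number of positives S ~ Bin(15, 0.5).
Step 4: Two-sided exact p-value = sum of Bin(15,0.5) probabilities at or below the observed probability = 0.301758.
Step 5: alpha = 0.1. fail to reject H0.

n_eff = 15, pos = 10, neg = 5, p = 0.301758, fail to reject H0.


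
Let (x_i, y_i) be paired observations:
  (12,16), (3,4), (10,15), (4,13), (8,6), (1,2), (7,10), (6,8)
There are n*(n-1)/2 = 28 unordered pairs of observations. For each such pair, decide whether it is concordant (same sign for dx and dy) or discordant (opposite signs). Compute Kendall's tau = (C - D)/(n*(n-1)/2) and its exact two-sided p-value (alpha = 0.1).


Step 1: Enumerate the 28 unordered pairs (i,j) with i<j and classify each by sign(x_j-x_i) * sign(y_j-y_i).
  (1,2):dx=-9,dy=-12->C; (1,3):dx=-2,dy=-1->C; (1,4):dx=-8,dy=-3->C; (1,5):dx=-4,dy=-10->C
  (1,6):dx=-11,dy=-14->C; (1,7):dx=-5,dy=-6->C; (1,8):dx=-6,dy=-8->C; (2,3):dx=+7,dy=+11->C
  (2,4):dx=+1,dy=+9->C; (2,5):dx=+5,dy=+2->C; (2,6):dx=-2,dy=-2->C; (2,7):dx=+4,dy=+6->C
  (2,8):dx=+3,dy=+4->C; (3,4):dx=-6,dy=-2->C; (3,5):dx=-2,dy=-9->C; (3,6):dx=-9,dy=-13->C
  (3,7):dx=-3,dy=-5->C; (3,8):dx=-4,dy=-7->C; (4,5):dx=+4,dy=-7->D; (4,6):dx=-3,dy=-11->C
  (4,7):dx=+3,dy=-3->D; (4,8):dx=+2,dy=-5->D; (5,6):dx=-7,dy=-4->C; (5,7):dx=-1,dy=+4->D
  (5,8):dx=-2,dy=+2->D; (6,7):dx=+6,dy=+8->C; (6,8):dx=+5,dy=+6->C; (7,8):dx=-1,dy=-2->C
Step 2: C = 23, D = 5, total pairs = 28.
Step 3: tau = (C - D)/(n(n-1)/2) = (23 - 5)/28 = 0.642857.
Step 4: Exact two-sided p-value (enumerate n! = 40320 permutations of y under H0): p = 0.031151.
Step 5: alpha = 0.1. reject H0.

tau_b = 0.6429 (C=23, D=5), p = 0.031151, reject H0.


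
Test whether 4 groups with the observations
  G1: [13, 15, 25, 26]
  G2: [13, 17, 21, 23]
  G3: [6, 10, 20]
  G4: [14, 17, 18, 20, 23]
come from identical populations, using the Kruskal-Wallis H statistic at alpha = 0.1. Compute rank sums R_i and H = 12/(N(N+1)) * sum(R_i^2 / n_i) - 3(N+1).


Step 1: Combine all N = 16 observations and assign midranks.
sorted (value, group, rank): (6,G3,1), (10,G3,2), (13,G1,3.5), (13,G2,3.5), (14,G4,5), (15,G1,6), (17,G2,7.5), (17,G4,7.5), (18,G4,9), (20,G3,10.5), (20,G4,10.5), (21,G2,12), (23,G2,13.5), (23,G4,13.5), (25,G1,15), (26,G1,16)
Step 2: Sum ranks within each group.
R_1 = 40.5 (n_1 = 4)
R_2 = 36.5 (n_2 = 4)
R_3 = 13.5 (n_3 = 3)
R_4 = 45.5 (n_4 = 5)
Step 3: H = 12/(N(N+1)) * sum(R_i^2/n_i) - 3(N+1)
     = 12/(16*17) * (40.5^2/4 + 36.5^2/4 + 13.5^2/3 + 45.5^2/5) - 3*17
     = 0.044118 * 1217.92 - 51
     = 2.731985.
Step 4: Ties present; correction factor C = 1 - 24/(16^3 - 16) = 0.994118. Corrected H = 2.731985 / 0.994118 = 2.748151.
Step 5: Under H0, H ~ chi^2(3); p-value = 0.432106.
Step 6: alpha = 0.1. fail to reject H0.

H = 2.7482, df = 3, p = 0.432106, fail to reject H0.


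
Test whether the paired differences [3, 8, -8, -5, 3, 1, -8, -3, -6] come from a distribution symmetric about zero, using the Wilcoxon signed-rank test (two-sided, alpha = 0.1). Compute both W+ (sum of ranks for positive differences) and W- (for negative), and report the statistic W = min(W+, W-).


Step 1: Drop any zero differences (none here) and take |d_i|.
|d| = [3, 8, 8, 5, 3, 1, 8, 3, 6]
Step 2: Midrank |d_i| (ties get averaged ranks).
ranks: |3|->3, |8|->8, |8|->8, |5|->5, |3|->3, |1|->1, |8|->8, |3|->3, |6|->6
Step 3: Attach original signs; sum ranks with positive sign and with negative sign.
W+ = 3 + 8 + 3 + 1 = 15
W- = 8 + 5 + 8 + 3 + 6 = 30
(Check: W+ + W- = 45 should equal n(n+1)/2 = 45.)
Step 4: Test statistic W = min(W+, W-) = 15.
Step 5: Ties in |d|, so use the tie-corrected normal approximation.
        E[W] = n(n+1)/4 = 9*10/4 = 22.5.
        Tie groups: |d|=3 (t=3), |d|=8 (t=3); sum(t^3 - t) = 48.
        Var[W] = n(n+1)(2n+1)/24 - sum(t^3-t)/48 = 1710/24 - 48/48 = 70.25.
        z = (W - E[W]) / sqrt(Var[W]) = (15 - 22.5) / 8.3815 = -0.8948.
        Two-sided p = 2*Phi(z) = 0.370881.
Step 6: alpha = 0.1. fail to reject H0.

W+ = 15, W- = 30, W = min = 15, p = 0.370881, fail to reject H0.


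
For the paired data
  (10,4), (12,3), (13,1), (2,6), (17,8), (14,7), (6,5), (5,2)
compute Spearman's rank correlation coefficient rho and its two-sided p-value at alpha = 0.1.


Step 1: Rank x and y separately (midranks; no ties here).
rank(x): 10->4, 12->5, 13->6, 2->1, 17->8, 14->7, 6->3, 5->2
rank(y): 4->4, 3->3, 1->1, 6->6, 8->8, 7->7, 5->5, 2->2
Step 2: d_i = R_x(i) - R_y(i); compute d_i^2.
  (4-4)^2=0, (5-3)^2=4, (6-1)^2=25, (1-6)^2=25, (8-8)^2=0, (7-7)^2=0, (3-5)^2=4, (2-2)^2=0
sum(d^2) = 58.
Step 3: rho = 1 - 6*58 / (8*(8^2 - 1)) = 1 - 348/504 = 0.309524.
Step 4: Under H0, t = rho * sqrt((n-2)/(1-rho^2)) = 0.7973 ~ t(6).
Step 5: Two-sided p-value from the t-distribution with 6 df = 0.455645.
Step 6: alpha = 0.1. fail to reject H0.

rho = 0.3095, p = 0.455645, fail to reject H0 at alpha = 0.1.


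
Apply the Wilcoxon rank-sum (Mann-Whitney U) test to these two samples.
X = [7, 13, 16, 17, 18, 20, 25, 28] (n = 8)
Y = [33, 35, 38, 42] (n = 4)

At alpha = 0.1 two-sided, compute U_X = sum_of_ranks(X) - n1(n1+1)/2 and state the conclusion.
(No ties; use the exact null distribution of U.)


Step 1: Combine and sort all 12 observations; assign midranks.
sorted (value, group): (7,X), (13,X), (16,X), (17,X), (18,X), (20,X), (25,X), (28,X), (33,Y), (35,Y), (38,Y), (42,Y)
ranks: 7->1, 13->2, 16->3, 17->4, 18->5, 20->6, 25->7, 28->8, 33->9, 35->10, 38->11, 42->12
Step 2: Rank sum for X: R1 = 1 + 2 + 3 + 4 + 5 + 6 + 7 + 8 = 36.
Step 3: U_X = R1 - n1(n1+1)/2 = 36 - 8*9/2 = 36 - 36 = 0.
       U_Y = n1*n2 - U_X = 32 - 0 = 32.
Step 4: No ties, so the exact null distribution of U (based on enumerating the C(12,8) = 495 equally likely rank assignments) gives the two-sided p-value.
Step 5: p-value = 0.004040; compare to alpha = 0.1. reject H0.

U_X = 0, p = 0.004040, reject H0 at alpha = 0.1.


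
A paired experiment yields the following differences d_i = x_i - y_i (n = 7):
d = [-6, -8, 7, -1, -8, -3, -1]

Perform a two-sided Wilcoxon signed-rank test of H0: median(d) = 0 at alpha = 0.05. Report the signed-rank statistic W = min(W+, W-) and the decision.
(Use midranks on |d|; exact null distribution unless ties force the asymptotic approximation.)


Step 1: Drop any zero differences (none here) and take |d_i|.
|d| = [6, 8, 7, 1, 8, 3, 1]
Step 2: Midrank |d_i| (ties get averaged ranks).
ranks: |6|->4, |8|->6.5, |7|->5, |1|->1.5, |8|->6.5, |3|->3, |1|->1.5
Step 3: Attach original signs; sum ranks with positive sign and with negative sign.
W+ = 5 = 5
W- = 4 + 6.5 + 1.5 + 6.5 + 3 + 1.5 = 23
(Check: W+ + W- = 28 should equal n(n+1)/2 = 28.)
Step 4: Test statistic W = min(W+, W-) = 5.
Step 5: Ties in |d|, so use the tie-corrected normal approximation.
        E[W] = n(n+1)/4 = 7*8/4 = 14.
        Tie groups: |d|=1 (t=2), |d|=8 (t=2); sum(t^3 - t) = 12.
        Var[W] = n(n+1)(2n+1)/24 - sum(t^3-t)/48 = 840/24 - 12/48 = 34.75.
        z = (W - E[W]) / sqrt(Var[W]) = (5 - 14) / 5.8949 = -1.5267.
        Two-sided p = 2*Phi(z) = 0.126826.
Step 6: alpha = 0.05. fail to reject H0.

W+ = 5, W- = 23, W = min = 5, p = 0.126826, fail to reject H0.


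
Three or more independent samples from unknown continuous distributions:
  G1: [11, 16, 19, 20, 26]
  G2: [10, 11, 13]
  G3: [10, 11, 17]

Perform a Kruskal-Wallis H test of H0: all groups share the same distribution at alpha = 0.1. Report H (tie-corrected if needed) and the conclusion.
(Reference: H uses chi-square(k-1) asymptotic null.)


Step 1: Combine all N = 11 observations and assign midranks.
sorted (value, group, rank): (10,G2,1.5), (10,G3,1.5), (11,G1,4), (11,G2,4), (11,G3,4), (13,G2,6), (16,G1,7), (17,G3,8), (19,G1,9), (20,G1,10), (26,G1,11)
Step 2: Sum ranks within each group.
R_1 = 41 (n_1 = 5)
R_2 = 11.5 (n_2 = 3)
R_3 = 13.5 (n_3 = 3)
Step 3: H = 12/(N(N+1)) * sum(R_i^2/n_i) - 3(N+1)
     = 12/(11*12) * (41^2/5 + 11.5^2/3 + 13.5^2/3) - 3*12
     = 0.090909 * 441.033 - 36
     = 4.093939.
Step 4: Ties present; correction factor C = 1 - 30/(11^3 - 11) = 0.977273. Corrected H = 4.093939 / 0.977273 = 4.189147.
Step 5: Under H0, H ~ chi^2(2); p-value = 0.123123.
Step 6: alpha = 0.1. fail to reject H0.

H = 4.1891, df = 2, p = 0.123123, fail to reject H0.


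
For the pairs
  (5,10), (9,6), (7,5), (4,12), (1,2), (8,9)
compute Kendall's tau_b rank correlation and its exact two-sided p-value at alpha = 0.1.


Step 1: Enumerate the 15 unordered pairs (i,j) with i<j and classify each by sign(x_j-x_i) * sign(y_j-y_i).
  (1,2):dx=+4,dy=-4->D; (1,3):dx=+2,dy=-5->D; (1,4):dx=-1,dy=+2->D; (1,5):dx=-4,dy=-8->C
  (1,6):dx=+3,dy=-1->D; (2,3):dx=-2,dy=-1->C; (2,4):dx=-5,dy=+6->D; (2,5):dx=-8,dy=-4->C
  (2,6):dx=-1,dy=+3->D; (3,4):dx=-3,dy=+7->D; (3,5):dx=-6,dy=-3->C; (3,6):dx=+1,dy=+4->C
  (4,5):dx=-3,dy=-10->C; (4,6):dx=+4,dy=-3->D; (5,6):dx=+7,dy=+7->C
Step 2: C = 7, D = 8, total pairs = 15.
Step 3: tau = (C - D)/(n(n-1)/2) = (7 - 8)/15 = -0.066667.
Step 4: Exact two-sided p-value (enumerate n! = 720 permutations of y under H0): p = 1.000000.
Step 5: alpha = 0.1. fail to reject H0.

tau_b = -0.0667 (C=7, D=8), p = 1.000000, fail to reject H0.


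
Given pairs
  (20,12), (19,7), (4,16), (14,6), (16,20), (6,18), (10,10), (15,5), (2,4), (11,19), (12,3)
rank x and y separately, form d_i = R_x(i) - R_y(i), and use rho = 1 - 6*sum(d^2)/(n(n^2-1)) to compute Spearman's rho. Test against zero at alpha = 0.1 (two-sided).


Step 1: Rank x and y separately (midranks; no ties here).
rank(x): 20->11, 19->10, 4->2, 14->7, 16->9, 6->3, 10->4, 15->8, 2->1, 11->5, 12->6
rank(y): 12->7, 7->5, 16->8, 6->4, 20->11, 18->9, 10->6, 5->3, 4->2, 19->10, 3->1
Step 2: d_i = R_x(i) - R_y(i); compute d_i^2.
  (11-7)^2=16, (10-5)^2=25, (2-8)^2=36, (7-4)^2=9, (9-11)^2=4, (3-9)^2=36, (4-6)^2=4, (8-3)^2=25, (1-2)^2=1, (5-10)^2=25, (6-1)^2=25
sum(d^2) = 206.
Step 3: rho = 1 - 6*206 / (11*(11^2 - 1)) = 1 - 1236/1320 = 0.063636.
Step 4: Under H0, t = rho * sqrt((n-2)/(1-rho^2)) = 0.1913 ~ t(9).
Step 5: Two-sided p-value from the t-distribution with 9 df = 0.852539.
Step 6: alpha = 0.1. fail to reject H0.

rho = 0.0636, p = 0.852539, fail to reject H0 at alpha = 0.1.


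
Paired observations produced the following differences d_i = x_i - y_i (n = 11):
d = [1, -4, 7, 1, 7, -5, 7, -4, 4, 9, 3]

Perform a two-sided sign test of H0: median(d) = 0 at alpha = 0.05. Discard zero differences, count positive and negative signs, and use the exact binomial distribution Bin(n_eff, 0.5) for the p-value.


Step 1: Discard zero differences. Original n = 11; n_eff = number of nonzero differences = 11.
Nonzero differences (with sign): +1, -4, +7, +1, +7, -5, +7, -4, +4, +9, +3
Step 2: Count signs: positive = 8, negative = 3.
Step 3: Under H0: P(positive) = 0.5, so the number of positives S ~ Bin(11, 0.5).
Step 4: Two-sided exact p-value = sum of Bin(11,0.5) probabilities at or below the observed probability = 0.226562.
Step 5: alpha = 0.05. fail to reject H0.

n_eff = 11, pos = 8, neg = 3, p = 0.226562, fail to reject H0.


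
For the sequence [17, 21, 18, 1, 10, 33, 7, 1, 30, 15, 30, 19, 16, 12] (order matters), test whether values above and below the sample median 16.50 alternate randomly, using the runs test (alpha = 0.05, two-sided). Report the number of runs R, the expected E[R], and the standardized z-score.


Step 1: Compute median = 16.50; label A = above, B = below.
Labels in order: AAABBABBABAABB  (n_A = 7, n_B = 7)
Step 2: Count runs R = 8.
Step 3: Under H0 (random ordering), E[R] = 2*n_A*n_B/(n_A+n_B) + 1 = 2*7*7/14 + 1 = 8.0000.
        Var[R] = 2*n_A*n_B*(2*n_A*n_B - n_A - n_B) / ((n_A+n_B)^2 * (n_A+n_B-1)) = 8232/2548 = 3.2308.
        SD[R] = 1.7974.
Step 4: R = E[R], so z = 0 with no continuity correction.
Step 5: Two-sided p-value via normal approximation = 2*(1 - Phi(|z|)) = 1.000000.
Step 6: alpha = 0.05. fail to reject H0.

R = 8, z = 0.0000, p = 1.000000, fail to reject H0.


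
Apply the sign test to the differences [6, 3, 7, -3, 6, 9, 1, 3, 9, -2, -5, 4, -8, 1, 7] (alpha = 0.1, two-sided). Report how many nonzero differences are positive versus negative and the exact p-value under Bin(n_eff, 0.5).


Step 1: Discard zero differences. Original n = 15; n_eff = number of nonzero differences = 15.
Nonzero differences (with sign): +6, +3, +7, -3, +6, +9, +1, +3, +9, -2, -5, +4, -8, +1, +7
Step 2: Count signs: positive = 11, negative = 4.
Step 3: Under H0: P(positive) = 0.5, so the number of positives S ~ Bin(15, 0.5).
Step 4: Two-sided exact p-value = sum of Bin(15,0.5) probabilities at or below the observed probability = 0.118469.
Step 5: alpha = 0.1. fail to reject H0.

n_eff = 15, pos = 11, neg = 4, p = 0.118469, fail to reject H0.


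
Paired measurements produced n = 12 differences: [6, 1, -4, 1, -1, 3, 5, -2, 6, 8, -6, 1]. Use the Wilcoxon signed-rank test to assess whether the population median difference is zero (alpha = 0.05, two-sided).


Step 1: Drop any zero differences (none here) and take |d_i|.
|d| = [6, 1, 4, 1, 1, 3, 5, 2, 6, 8, 6, 1]
Step 2: Midrank |d_i| (ties get averaged ranks).
ranks: |6|->10, |1|->2.5, |4|->7, |1|->2.5, |1|->2.5, |3|->6, |5|->8, |2|->5, |6|->10, |8|->12, |6|->10, |1|->2.5
Step 3: Attach original signs; sum ranks with positive sign and with negative sign.
W+ = 10 + 2.5 + 2.5 + 6 + 8 + 10 + 12 + 2.5 = 53.5
W- = 7 + 2.5 + 5 + 10 = 24.5
(Check: W+ + W- = 78 should equal n(n+1)/2 = 78.)
Step 4: Test statistic W = min(W+, W-) = 24.5.
Step 5: Ties in |d|, so use the tie-corrected normal approximation.
        E[W] = n(n+1)/4 = 12*13/4 = 39.
        Tie groups: |d|=1 (t=4), |d|=6 (t=3); sum(t^3 - t) = 84.
        Var[W] = n(n+1)(2n+1)/24 - sum(t^3-t)/48 = 3900/24 - 84/48 = 160.75.
        z = (W - E[W]) / sqrt(Var[W]) = (24.5 - 39) / 12.6787 = -1.1436.
        Two-sided p = 2*Phi(z) = 0.252769.
Step 6: alpha = 0.05. fail to reject H0.

W+ = 53.5, W- = 24.5, W = min = 24.5, p = 0.252769, fail to reject H0.


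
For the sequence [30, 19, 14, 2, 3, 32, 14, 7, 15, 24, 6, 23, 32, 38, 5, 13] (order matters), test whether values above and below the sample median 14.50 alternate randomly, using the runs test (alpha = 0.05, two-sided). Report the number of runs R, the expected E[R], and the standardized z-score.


Step 1: Compute median = 14.50; label A = above, B = below.
Labels in order: AABBBABBAABAAABB  (n_A = 8, n_B = 8)
Step 2: Count runs R = 8.
Step 3: Under H0 (random ordering), E[R] = 2*n_A*n_B/(n_A+n_B) + 1 = 2*8*8/16 + 1 = 9.0000.
        Var[R] = 2*n_A*n_B*(2*n_A*n_B - n_A - n_B) / ((n_A+n_B)^2 * (n_A+n_B-1)) = 14336/3840 = 3.7333.
        SD[R] = 1.9322.
Step 4: Continuity-corrected z = (R + 0.5 - E[R]) / SD[R] = (8 + 0.5 - 9.0000) / 1.9322 = -0.2588.
Step 5: Two-sided p-value via normal approximation = 2*(1 - Phi(|z|)) = 0.795809.
Step 6: alpha = 0.05. fail to reject H0.

R = 8, z = -0.2588, p = 0.795809, fail to reject H0.


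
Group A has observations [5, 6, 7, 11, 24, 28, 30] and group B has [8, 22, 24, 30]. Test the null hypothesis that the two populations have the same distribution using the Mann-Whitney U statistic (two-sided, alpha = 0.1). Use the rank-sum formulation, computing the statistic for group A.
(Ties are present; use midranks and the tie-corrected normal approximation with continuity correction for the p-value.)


Step 1: Combine and sort all 11 observations; assign midranks.
sorted (value, group): (5,X), (6,X), (7,X), (8,Y), (11,X), (22,Y), (24,X), (24,Y), (28,X), (30,X), (30,Y)
ranks: 5->1, 6->2, 7->3, 8->4, 11->5, 22->6, 24->7.5, 24->7.5, 28->9, 30->10.5, 30->10.5
Step 2: Rank sum for X: R1 = 1 + 2 + 3 + 5 + 7.5 + 9 + 10.5 = 38.
Step 3: U_X = R1 - n1(n1+1)/2 = 38 - 7*8/2 = 38 - 28 = 10.
       U_Y = n1*n2 - U_X = 28 - 10 = 18.
Step 4: Ties are present, so use the tie-corrected normal approximation (with continuity correction) for the p-value.
Step 5: p-value = 0.506393; compare to alpha = 0.1. fail to reject H0.

U_X = 10, p = 0.506393, fail to reject H0 at alpha = 0.1.


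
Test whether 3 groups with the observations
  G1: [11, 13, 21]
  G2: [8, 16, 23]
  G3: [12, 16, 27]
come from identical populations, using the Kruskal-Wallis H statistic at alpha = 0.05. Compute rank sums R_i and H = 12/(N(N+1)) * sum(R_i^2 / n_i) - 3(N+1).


Step 1: Combine all N = 9 observations and assign midranks.
sorted (value, group, rank): (8,G2,1), (11,G1,2), (12,G3,3), (13,G1,4), (16,G2,5.5), (16,G3,5.5), (21,G1,7), (23,G2,8), (27,G3,9)
Step 2: Sum ranks within each group.
R_1 = 13 (n_1 = 3)
R_2 = 14.5 (n_2 = 3)
R_3 = 17.5 (n_3 = 3)
Step 3: H = 12/(N(N+1)) * sum(R_i^2/n_i) - 3(N+1)
     = 12/(9*10) * (13^2/3 + 14.5^2/3 + 17.5^2/3) - 3*10
     = 0.133333 * 228.5 - 30
     = 0.466667.
Step 4: Ties present; correction factor C = 1 - 6/(9^3 - 9) = 0.991667. Corrected H = 0.466667 / 0.991667 = 0.470588.
Step 5: Under H0, H ~ chi^2(2); p-value = 0.790338.
Step 6: alpha = 0.05. fail to reject H0.

H = 0.4706, df = 2, p = 0.790338, fail to reject H0.


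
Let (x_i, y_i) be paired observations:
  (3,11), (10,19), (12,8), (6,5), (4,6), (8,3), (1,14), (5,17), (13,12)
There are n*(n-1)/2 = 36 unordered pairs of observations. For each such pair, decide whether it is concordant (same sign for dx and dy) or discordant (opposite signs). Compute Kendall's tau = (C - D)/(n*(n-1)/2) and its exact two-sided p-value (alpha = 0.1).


Step 1: Enumerate the 36 unordered pairs (i,j) with i<j and classify each by sign(x_j-x_i) * sign(y_j-y_i).
  (1,2):dx=+7,dy=+8->C; (1,3):dx=+9,dy=-3->D; (1,4):dx=+3,dy=-6->D; (1,5):dx=+1,dy=-5->D
  (1,6):dx=+5,dy=-8->D; (1,7):dx=-2,dy=+3->D; (1,8):dx=+2,dy=+6->C; (1,9):dx=+10,dy=+1->C
  (2,3):dx=+2,dy=-11->D; (2,4):dx=-4,dy=-14->C; (2,5):dx=-6,dy=-13->C; (2,6):dx=-2,dy=-16->C
  (2,7):dx=-9,dy=-5->C; (2,8):dx=-5,dy=-2->C; (2,9):dx=+3,dy=-7->D; (3,4):dx=-6,dy=-3->C
  (3,5):dx=-8,dy=-2->C; (3,6):dx=-4,dy=-5->C; (3,7):dx=-11,dy=+6->D; (3,8):dx=-7,dy=+9->D
  (3,9):dx=+1,dy=+4->C; (4,5):dx=-2,dy=+1->D; (4,6):dx=+2,dy=-2->D; (4,7):dx=-5,dy=+9->D
  (4,8):dx=-1,dy=+12->D; (4,9):dx=+7,dy=+7->C; (5,6):dx=+4,dy=-3->D; (5,7):dx=-3,dy=+8->D
  (5,8):dx=+1,dy=+11->C; (5,9):dx=+9,dy=+6->C; (6,7):dx=-7,dy=+11->D; (6,8):dx=-3,dy=+14->D
  (6,9):dx=+5,dy=+9->C; (7,8):dx=+4,dy=+3->C; (7,9):dx=+12,dy=-2->D; (8,9):dx=+8,dy=-5->D
Step 2: C = 17, D = 19, total pairs = 36.
Step 3: tau = (C - D)/(n(n-1)/2) = (17 - 19)/36 = -0.055556.
Step 4: Exact two-sided p-value (enumerate n! = 362880 permutations of y under H0): p = 0.919455.
Step 5: alpha = 0.1. fail to reject H0.

tau_b = -0.0556 (C=17, D=19), p = 0.919455, fail to reject H0.


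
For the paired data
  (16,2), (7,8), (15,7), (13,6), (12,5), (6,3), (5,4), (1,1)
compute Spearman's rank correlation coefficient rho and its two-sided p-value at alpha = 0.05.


Step 1: Rank x and y separately (midranks; no ties here).
rank(x): 16->8, 7->4, 15->7, 13->6, 12->5, 6->3, 5->2, 1->1
rank(y): 2->2, 8->8, 7->7, 6->6, 5->5, 3->3, 4->4, 1->1
Step 2: d_i = R_x(i) - R_y(i); compute d_i^2.
  (8-2)^2=36, (4-8)^2=16, (7-7)^2=0, (6-6)^2=0, (5-5)^2=0, (3-3)^2=0, (2-4)^2=4, (1-1)^2=0
sum(d^2) = 56.
Step 3: rho = 1 - 6*56 / (8*(8^2 - 1)) = 1 - 336/504 = 0.333333.
Step 4: Under H0, t = rho * sqrt((n-2)/(1-rho^2)) = 0.8660 ~ t(6).
Step 5: Two-sided p-value from the t-distribution with 6 df = 0.419753.
Step 6: alpha = 0.05. fail to reject H0.

rho = 0.3333, p = 0.419753, fail to reject H0 at alpha = 0.05.


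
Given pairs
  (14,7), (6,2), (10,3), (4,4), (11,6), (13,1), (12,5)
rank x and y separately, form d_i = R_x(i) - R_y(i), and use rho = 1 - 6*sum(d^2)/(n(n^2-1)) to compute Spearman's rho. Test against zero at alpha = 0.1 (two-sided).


Step 1: Rank x and y separately (midranks; no ties here).
rank(x): 14->7, 6->2, 10->3, 4->1, 11->4, 13->6, 12->5
rank(y): 7->7, 2->2, 3->3, 4->4, 6->6, 1->1, 5->5
Step 2: d_i = R_x(i) - R_y(i); compute d_i^2.
  (7-7)^2=0, (2-2)^2=0, (3-3)^2=0, (1-4)^2=9, (4-6)^2=4, (6-1)^2=25, (5-5)^2=0
sum(d^2) = 38.
Step 3: rho = 1 - 6*38 / (7*(7^2 - 1)) = 1 - 228/336 = 0.321429.
Step 4: Under H0, t = rho * sqrt((n-2)/(1-rho^2)) = 0.7590 ~ t(5).
Step 5: Two-sided p-value from the t-distribution with 5 df = 0.482072.
Step 6: alpha = 0.1. fail to reject H0.

rho = 0.3214, p = 0.482072, fail to reject H0 at alpha = 0.1.


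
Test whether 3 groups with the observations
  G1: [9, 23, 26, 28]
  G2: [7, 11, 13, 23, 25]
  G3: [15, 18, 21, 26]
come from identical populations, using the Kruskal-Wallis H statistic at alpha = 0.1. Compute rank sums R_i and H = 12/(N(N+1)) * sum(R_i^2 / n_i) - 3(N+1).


Step 1: Combine all N = 13 observations and assign midranks.
sorted (value, group, rank): (7,G2,1), (9,G1,2), (11,G2,3), (13,G2,4), (15,G3,5), (18,G3,6), (21,G3,7), (23,G1,8.5), (23,G2,8.5), (25,G2,10), (26,G1,11.5), (26,G3,11.5), (28,G1,13)
Step 2: Sum ranks within each group.
R_1 = 35 (n_1 = 4)
R_2 = 26.5 (n_2 = 5)
R_3 = 29.5 (n_3 = 4)
Step 3: H = 12/(N(N+1)) * sum(R_i^2/n_i) - 3(N+1)
     = 12/(13*14) * (35^2/4 + 26.5^2/5 + 29.5^2/4) - 3*14
     = 0.065934 * 664.263 - 42
     = 1.797527.
Step 4: Ties present; correction factor C = 1 - 12/(13^3 - 13) = 0.994505. Corrected H = 1.797527 / 0.994505 = 1.807459.
Step 5: Under H0, H ~ chi^2(2); p-value = 0.405056.
Step 6: alpha = 0.1. fail to reject H0.

H = 1.8075, df = 2, p = 0.405056, fail to reject H0.


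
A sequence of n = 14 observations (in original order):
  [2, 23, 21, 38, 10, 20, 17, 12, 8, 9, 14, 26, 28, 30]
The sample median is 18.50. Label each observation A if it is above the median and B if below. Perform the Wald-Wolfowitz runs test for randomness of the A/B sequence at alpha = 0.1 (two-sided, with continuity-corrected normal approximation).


Step 1: Compute median = 18.50; label A = above, B = below.
Labels in order: BAAABABBBBBAAA  (n_A = 7, n_B = 7)
Step 2: Count runs R = 6.
Step 3: Under H0 (random ordering), E[R] = 2*n_A*n_B/(n_A+n_B) + 1 = 2*7*7/14 + 1 = 8.0000.
        Var[R] = 2*n_A*n_B*(2*n_A*n_B - n_A - n_B) / ((n_A+n_B)^2 * (n_A+n_B-1)) = 8232/2548 = 3.2308.
        SD[R] = 1.7974.
Step 4: Continuity-corrected z = (R + 0.5 - E[R]) / SD[R] = (6 + 0.5 - 8.0000) / 1.7974 = -0.8345.
Step 5: Two-sided p-value via normal approximation = 2*(1 - Phi(|z|)) = 0.403986.
Step 6: alpha = 0.1. fail to reject H0.

R = 6, z = -0.8345, p = 0.403986, fail to reject H0.


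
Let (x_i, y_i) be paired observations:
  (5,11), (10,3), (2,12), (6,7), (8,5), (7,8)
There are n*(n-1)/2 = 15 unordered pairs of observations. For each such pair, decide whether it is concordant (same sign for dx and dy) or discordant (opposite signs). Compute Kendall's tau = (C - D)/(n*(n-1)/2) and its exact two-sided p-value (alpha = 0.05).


Step 1: Enumerate the 15 unordered pairs (i,j) with i<j and classify each by sign(x_j-x_i) * sign(y_j-y_i).
  (1,2):dx=+5,dy=-8->D; (1,3):dx=-3,dy=+1->D; (1,4):dx=+1,dy=-4->D; (1,5):dx=+3,dy=-6->D
  (1,6):dx=+2,dy=-3->D; (2,3):dx=-8,dy=+9->D; (2,4):dx=-4,dy=+4->D; (2,5):dx=-2,dy=+2->D
  (2,6):dx=-3,dy=+5->D; (3,4):dx=+4,dy=-5->D; (3,5):dx=+6,dy=-7->D; (3,6):dx=+5,dy=-4->D
  (4,5):dx=+2,dy=-2->D; (4,6):dx=+1,dy=+1->C; (5,6):dx=-1,dy=+3->D
Step 2: C = 1, D = 14, total pairs = 15.
Step 3: tau = (C - D)/(n(n-1)/2) = (1 - 14)/15 = -0.866667.
Step 4: Exact two-sided p-value (enumerate n! = 720 permutations of y under H0): p = 0.016667.
Step 5: alpha = 0.05. reject H0.

tau_b = -0.8667 (C=1, D=14), p = 0.016667, reject H0.


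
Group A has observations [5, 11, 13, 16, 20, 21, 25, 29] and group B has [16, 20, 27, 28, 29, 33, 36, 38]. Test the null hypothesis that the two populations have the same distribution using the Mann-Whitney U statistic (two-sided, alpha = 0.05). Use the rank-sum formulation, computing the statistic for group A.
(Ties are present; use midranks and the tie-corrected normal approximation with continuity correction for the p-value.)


Step 1: Combine and sort all 16 observations; assign midranks.
sorted (value, group): (5,X), (11,X), (13,X), (16,X), (16,Y), (20,X), (20,Y), (21,X), (25,X), (27,Y), (28,Y), (29,X), (29,Y), (33,Y), (36,Y), (38,Y)
ranks: 5->1, 11->2, 13->3, 16->4.5, 16->4.5, 20->6.5, 20->6.5, 21->8, 25->9, 27->10, 28->11, 29->12.5, 29->12.5, 33->14, 36->15, 38->16
Step 2: Rank sum for X: R1 = 1 + 2 + 3 + 4.5 + 6.5 + 8 + 9 + 12.5 = 46.5.
Step 3: U_X = R1 - n1(n1+1)/2 = 46.5 - 8*9/2 = 46.5 - 36 = 10.5.
       U_Y = n1*n2 - U_X = 64 - 10.5 = 53.5.
Step 4: Ties are present, so use the tie-corrected normal approximation (with continuity correction) for the p-value.
Step 5: p-value = 0.027083; compare to alpha = 0.05. reject H0.

U_X = 10.5, p = 0.027083, reject H0 at alpha = 0.05.


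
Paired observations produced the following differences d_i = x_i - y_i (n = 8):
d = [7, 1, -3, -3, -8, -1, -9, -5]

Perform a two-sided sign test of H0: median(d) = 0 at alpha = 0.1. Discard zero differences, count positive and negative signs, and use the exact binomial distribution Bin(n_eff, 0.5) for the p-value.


Step 1: Discard zero differences. Original n = 8; n_eff = number of nonzero differences = 8.
Nonzero differences (with sign): +7, +1, -3, -3, -8, -1, -9, -5
Step 2: Count signs: positive = 2, negative = 6.
Step 3: Under H0: P(positive) = 0.5, so the number of positives S ~ Bin(8, 0.5).
Step 4: Two-sided exact p-value = sum of Bin(8,0.5) probabilities at or below the observed probability = 0.289062.
Step 5: alpha = 0.1. fail to reject H0.

n_eff = 8, pos = 2, neg = 6, p = 0.289062, fail to reject H0.


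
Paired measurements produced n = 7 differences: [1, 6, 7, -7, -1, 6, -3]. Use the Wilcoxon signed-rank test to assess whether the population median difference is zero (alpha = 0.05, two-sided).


Step 1: Drop any zero differences (none here) and take |d_i|.
|d| = [1, 6, 7, 7, 1, 6, 3]
Step 2: Midrank |d_i| (ties get averaged ranks).
ranks: |1|->1.5, |6|->4.5, |7|->6.5, |7|->6.5, |1|->1.5, |6|->4.5, |3|->3
Step 3: Attach original signs; sum ranks with positive sign and with negative sign.
W+ = 1.5 + 4.5 + 6.5 + 4.5 = 17
W- = 6.5 + 1.5 + 3 = 11
(Check: W+ + W- = 28 should equal n(n+1)/2 = 28.)
Step 4: Test statistic W = min(W+, W-) = 11.
Step 5: Ties in |d|, so use the tie-corrected normal approximation.
        E[W] = n(n+1)/4 = 7*8/4 = 14.
        Tie groups: |d|=1 (t=2), |d|=6 (t=2), |d|=7 (t=2); sum(t^3 - t) = 18.
        Var[W] = n(n+1)(2n+1)/24 - sum(t^3-t)/48 = 840/24 - 18/48 = 34.625.
        z = (W - E[W]) / sqrt(Var[W]) = (11 - 14) / 5.8843 = -0.5098.
        Two-sided p = 2*Phi(z) = 0.610170.
Step 6: alpha = 0.05. fail to reject H0.

W+ = 17, W- = 11, W = min = 11, p = 0.610170, fail to reject H0.


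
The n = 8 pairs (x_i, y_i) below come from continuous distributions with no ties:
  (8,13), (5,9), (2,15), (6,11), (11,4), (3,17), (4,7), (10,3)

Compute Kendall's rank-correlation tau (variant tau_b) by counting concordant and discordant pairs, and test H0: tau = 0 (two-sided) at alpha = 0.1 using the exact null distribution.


Step 1: Enumerate the 28 unordered pairs (i,j) with i<j and classify each by sign(x_j-x_i) * sign(y_j-y_i).
  (1,2):dx=-3,dy=-4->C; (1,3):dx=-6,dy=+2->D; (1,4):dx=-2,dy=-2->C; (1,5):dx=+3,dy=-9->D
  (1,6):dx=-5,dy=+4->D; (1,7):dx=-4,dy=-6->C; (1,8):dx=+2,dy=-10->D; (2,3):dx=-3,dy=+6->D
  (2,4):dx=+1,dy=+2->C; (2,5):dx=+6,dy=-5->D; (2,6):dx=-2,dy=+8->D; (2,7):dx=-1,dy=-2->C
  (2,8):dx=+5,dy=-6->D; (3,4):dx=+4,dy=-4->D; (3,5):dx=+9,dy=-11->D; (3,6):dx=+1,dy=+2->C
  (3,7):dx=+2,dy=-8->D; (3,8):dx=+8,dy=-12->D; (4,5):dx=+5,dy=-7->D; (4,6):dx=-3,dy=+6->D
  (4,7):dx=-2,dy=-4->C; (4,8):dx=+4,dy=-8->D; (5,6):dx=-8,dy=+13->D; (5,7):dx=-7,dy=+3->D
  (5,8):dx=-1,dy=-1->C; (6,7):dx=+1,dy=-10->D; (6,8):dx=+7,dy=-14->D; (7,8):dx=+6,dy=-4->D
Step 2: C = 8, D = 20, total pairs = 28.
Step 3: tau = (C - D)/(n(n-1)/2) = (8 - 20)/28 = -0.428571.
Step 4: Exact two-sided p-value (enumerate n! = 40320 permutations of y under H0): p = 0.178869.
Step 5: alpha = 0.1. fail to reject H0.

tau_b = -0.4286 (C=8, D=20), p = 0.178869, fail to reject H0.


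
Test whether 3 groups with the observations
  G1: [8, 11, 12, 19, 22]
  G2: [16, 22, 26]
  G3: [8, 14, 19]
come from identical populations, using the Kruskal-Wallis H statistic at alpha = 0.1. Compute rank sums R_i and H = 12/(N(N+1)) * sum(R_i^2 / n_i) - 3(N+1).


Step 1: Combine all N = 11 observations and assign midranks.
sorted (value, group, rank): (8,G1,1.5), (8,G3,1.5), (11,G1,3), (12,G1,4), (14,G3,5), (16,G2,6), (19,G1,7.5), (19,G3,7.5), (22,G1,9.5), (22,G2,9.5), (26,G2,11)
Step 2: Sum ranks within each group.
R_1 = 25.5 (n_1 = 5)
R_2 = 26.5 (n_2 = 3)
R_3 = 14 (n_3 = 3)
Step 3: H = 12/(N(N+1)) * sum(R_i^2/n_i) - 3(N+1)
     = 12/(11*12) * (25.5^2/5 + 26.5^2/3 + 14^2/3) - 3*12
     = 0.090909 * 429.467 - 36
     = 3.042424.
Step 4: Ties present; correction factor C = 1 - 18/(11^3 - 11) = 0.986364. Corrected H = 3.042424 / 0.986364 = 3.084485.
Step 5: Under H0, H ~ chi^2(2); p-value = 0.213901.
Step 6: alpha = 0.1. fail to reject H0.

H = 3.0845, df = 2, p = 0.213901, fail to reject H0.


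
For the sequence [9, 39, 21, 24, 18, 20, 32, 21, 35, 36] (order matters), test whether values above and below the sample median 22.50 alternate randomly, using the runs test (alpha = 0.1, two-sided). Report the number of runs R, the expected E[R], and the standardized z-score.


Step 1: Compute median = 22.50; label A = above, B = below.
Labels in order: BABABBABAA  (n_A = 5, n_B = 5)
Step 2: Count runs R = 8.
Step 3: Under H0 (random ordering), E[R] = 2*n_A*n_B/(n_A+n_B) + 1 = 2*5*5/10 + 1 = 6.0000.
        Var[R] = 2*n_A*n_B*(2*n_A*n_B - n_A - n_B) / ((n_A+n_B)^2 * (n_A+n_B-1)) = 2000/900 = 2.2222.
        SD[R] = 1.4907.
Step 4: Continuity-corrected z = (R - 0.5 - E[R]) / SD[R] = (8 - 0.5 - 6.0000) / 1.4907 = 1.0062.
Step 5: Two-sided p-value via normal approximation = 2*(1 - Phi(|z|)) = 0.314305.
Step 6: alpha = 0.1. fail to reject H0.

R = 8, z = 1.0062, p = 0.314305, fail to reject H0.


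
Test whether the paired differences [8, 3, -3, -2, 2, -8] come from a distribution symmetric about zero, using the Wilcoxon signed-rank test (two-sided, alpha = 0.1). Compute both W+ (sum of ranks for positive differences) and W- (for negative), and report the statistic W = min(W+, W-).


Step 1: Drop any zero differences (none here) and take |d_i|.
|d| = [8, 3, 3, 2, 2, 8]
Step 2: Midrank |d_i| (ties get averaged ranks).
ranks: |8|->5.5, |3|->3.5, |3|->3.5, |2|->1.5, |2|->1.5, |8|->5.5
Step 3: Attach original signs; sum ranks with positive sign and with negative sign.
W+ = 5.5 + 3.5 + 1.5 = 10.5
W- = 3.5 + 1.5 + 5.5 = 10.5
(Check: W+ + W- = 21 should equal n(n+1)/2 = 21.)
Step 4: Test statistic W = min(W+, W-) = 10.5.
Step 5: Ties in |d|, so use the tie-corrected normal approximation.
        E[W] = n(n+1)/4 = 6*7/4 = 10.5.
        Tie groups: |d|=2 (t=2), |d|=3 (t=2), |d|=8 (t=2); sum(t^3 - t) = 18.
        Var[W] = n(n+1)(2n+1)/24 - sum(t^3-t)/48 = 546/24 - 18/48 = 22.375.
        z = (W - E[W]) / sqrt(Var[W]) = (10.5 - 10.5) / 4.7302 = 0.0000.
        Two-sided p = 2*Phi(z) = 1.000000.
Step 6: alpha = 0.1. fail to reject H0.

W+ = 10.5, W- = 10.5, W = min = 10.5, p = 1.000000, fail to reject H0.


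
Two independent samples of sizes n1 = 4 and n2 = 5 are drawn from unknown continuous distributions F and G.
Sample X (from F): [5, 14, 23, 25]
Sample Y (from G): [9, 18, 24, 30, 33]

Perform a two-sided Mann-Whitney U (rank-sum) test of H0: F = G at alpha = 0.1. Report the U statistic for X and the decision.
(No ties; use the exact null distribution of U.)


Step 1: Combine and sort all 9 observations; assign midranks.
sorted (value, group): (5,X), (9,Y), (14,X), (18,Y), (23,X), (24,Y), (25,X), (30,Y), (33,Y)
ranks: 5->1, 9->2, 14->3, 18->4, 23->5, 24->6, 25->7, 30->8, 33->9
Step 2: Rank sum for X: R1 = 1 + 3 + 5 + 7 = 16.
Step 3: U_X = R1 - n1(n1+1)/2 = 16 - 4*5/2 = 16 - 10 = 6.
       U_Y = n1*n2 - U_X = 20 - 6 = 14.
Step 4: No ties, so the exact null distribution of U (based on enumerating the C(9,4) = 126 equally likely rank assignments) gives the two-sided p-value.
Step 5: p-value = 0.412698; compare to alpha = 0.1. fail to reject H0.

U_X = 6, p = 0.412698, fail to reject H0 at alpha = 0.1.


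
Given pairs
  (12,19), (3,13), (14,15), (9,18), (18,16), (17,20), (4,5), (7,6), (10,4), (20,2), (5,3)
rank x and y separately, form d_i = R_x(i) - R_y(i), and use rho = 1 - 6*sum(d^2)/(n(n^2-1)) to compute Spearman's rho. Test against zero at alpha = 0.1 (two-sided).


Step 1: Rank x and y separately (midranks; no ties here).
rank(x): 12->7, 3->1, 14->8, 9->5, 18->10, 17->9, 4->2, 7->4, 10->6, 20->11, 5->3
rank(y): 19->10, 13->6, 15->7, 18->9, 16->8, 20->11, 5->4, 6->5, 4->3, 2->1, 3->2
Step 2: d_i = R_x(i) - R_y(i); compute d_i^2.
  (7-10)^2=9, (1-6)^2=25, (8-7)^2=1, (5-9)^2=16, (10-8)^2=4, (9-11)^2=4, (2-4)^2=4, (4-5)^2=1, (6-3)^2=9, (11-1)^2=100, (3-2)^2=1
sum(d^2) = 174.
Step 3: rho = 1 - 6*174 / (11*(11^2 - 1)) = 1 - 1044/1320 = 0.209091.
Step 4: Under H0, t = rho * sqrt((n-2)/(1-rho^2)) = 0.6415 ~ t(9).
Step 5: Two-sided p-value from the t-distribution with 9 df = 0.537221.
Step 6: alpha = 0.1. fail to reject H0.

rho = 0.2091, p = 0.537221, fail to reject H0 at alpha = 0.1.


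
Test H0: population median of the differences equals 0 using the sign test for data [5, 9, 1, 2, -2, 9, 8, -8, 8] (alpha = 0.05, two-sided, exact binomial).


Step 1: Discard zero differences. Original n = 9; n_eff = number of nonzero differences = 9.
Nonzero differences (with sign): +5, +9, +1, +2, -2, +9, +8, -8, +8
Step 2: Count signs: positive = 7, negative = 2.
Step 3: Under H0: P(positive) = 0.5, so the number of positives S ~ Bin(9, 0.5).
Step 4: Two-sided exact p-value = sum of Bin(9,0.5) probabilities at or below the observed probability = 0.179688.
Step 5: alpha = 0.05. fail to reject H0.

n_eff = 9, pos = 7, neg = 2, p = 0.179688, fail to reject H0.


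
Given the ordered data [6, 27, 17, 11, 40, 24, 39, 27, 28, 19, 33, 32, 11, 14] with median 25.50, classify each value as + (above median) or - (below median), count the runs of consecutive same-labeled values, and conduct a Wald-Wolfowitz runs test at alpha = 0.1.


Step 1: Compute median = 25.50; label A = above, B = below.
Labels in order: BABBABAAABAABB  (n_A = 7, n_B = 7)
Step 2: Count runs R = 9.
Step 3: Under H0 (random ordering), E[R] = 2*n_A*n_B/(n_A+n_B) + 1 = 2*7*7/14 + 1 = 8.0000.
        Var[R] = 2*n_A*n_B*(2*n_A*n_B - n_A - n_B) / ((n_A+n_B)^2 * (n_A+n_B-1)) = 8232/2548 = 3.2308.
        SD[R] = 1.7974.
Step 4: Continuity-corrected z = (R - 0.5 - E[R]) / SD[R] = (9 - 0.5 - 8.0000) / 1.7974 = 0.2782.
Step 5: Two-sided p-value via normal approximation = 2*(1 - Phi(|z|)) = 0.780879.
Step 6: alpha = 0.1. fail to reject H0.

R = 9, z = 0.2782, p = 0.780879, fail to reject H0.


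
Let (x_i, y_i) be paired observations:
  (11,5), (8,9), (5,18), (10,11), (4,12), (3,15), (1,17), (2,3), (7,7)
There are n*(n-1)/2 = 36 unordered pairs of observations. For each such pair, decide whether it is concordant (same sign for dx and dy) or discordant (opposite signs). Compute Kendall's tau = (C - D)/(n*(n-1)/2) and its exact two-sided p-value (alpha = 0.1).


Step 1: Enumerate the 36 unordered pairs (i,j) with i<j and classify each by sign(x_j-x_i) * sign(y_j-y_i).
  (1,2):dx=-3,dy=+4->D; (1,3):dx=-6,dy=+13->D; (1,4):dx=-1,dy=+6->D; (1,5):dx=-7,dy=+7->D
  (1,6):dx=-8,dy=+10->D; (1,7):dx=-10,dy=+12->D; (1,8):dx=-9,dy=-2->C; (1,9):dx=-4,dy=+2->D
  (2,3):dx=-3,dy=+9->D; (2,4):dx=+2,dy=+2->C; (2,5):dx=-4,dy=+3->D; (2,6):dx=-5,dy=+6->D
  (2,7):dx=-7,dy=+8->D; (2,8):dx=-6,dy=-6->C; (2,9):dx=-1,dy=-2->C; (3,4):dx=+5,dy=-7->D
  (3,5):dx=-1,dy=-6->C; (3,6):dx=-2,dy=-3->C; (3,7):dx=-4,dy=-1->C; (3,8):dx=-3,dy=-15->C
  (3,9):dx=+2,dy=-11->D; (4,5):dx=-6,dy=+1->D; (4,6):dx=-7,dy=+4->D; (4,7):dx=-9,dy=+6->D
  (4,8):dx=-8,dy=-8->C; (4,9):dx=-3,dy=-4->C; (5,6):dx=-1,dy=+3->D; (5,7):dx=-3,dy=+5->D
  (5,8):dx=-2,dy=-9->C; (5,9):dx=+3,dy=-5->D; (6,7):dx=-2,dy=+2->D; (6,8):dx=-1,dy=-12->C
  (6,9):dx=+4,dy=-8->D; (7,8):dx=+1,dy=-14->D; (7,9):dx=+6,dy=-10->D; (8,9):dx=+5,dy=+4->C
Step 2: C = 13, D = 23, total pairs = 36.
Step 3: tau = (C - D)/(n(n-1)/2) = (13 - 23)/36 = -0.277778.
Step 4: Exact two-sided p-value (enumerate n! = 362880 permutations of y under H0): p = 0.358488.
Step 5: alpha = 0.1. fail to reject H0.

tau_b = -0.2778 (C=13, D=23), p = 0.358488, fail to reject H0.


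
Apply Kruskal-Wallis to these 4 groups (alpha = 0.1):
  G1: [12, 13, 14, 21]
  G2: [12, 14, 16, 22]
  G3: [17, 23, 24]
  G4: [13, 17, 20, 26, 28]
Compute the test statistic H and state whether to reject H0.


Step 1: Combine all N = 16 observations and assign midranks.
sorted (value, group, rank): (12,G1,1.5), (12,G2,1.5), (13,G1,3.5), (13,G4,3.5), (14,G1,5.5), (14,G2,5.5), (16,G2,7), (17,G3,8.5), (17,G4,8.5), (20,G4,10), (21,G1,11), (22,G2,12), (23,G3,13), (24,G3,14), (26,G4,15), (28,G4,16)
Step 2: Sum ranks within each group.
R_1 = 21.5 (n_1 = 4)
R_2 = 26 (n_2 = 4)
R_3 = 35.5 (n_3 = 3)
R_4 = 53 (n_4 = 5)
Step 3: H = 12/(N(N+1)) * sum(R_i^2/n_i) - 3(N+1)
     = 12/(16*17) * (21.5^2/4 + 26^2/4 + 35.5^2/3 + 53^2/5) - 3*17
     = 0.044118 * 1266.45 - 51
     = 4.872610.
Step 4: Ties present; correction factor C = 1 - 24/(16^3 - 16) = 0.994118. Corrected H = 4.872610 / 0.994118 = 4.901442.
Step 5: Under H0, H ~ chi^2(3); p-value = 0.179158.
Step 6: alpha = 0.1. fail to reject H0.

H = 4.9014, df = 3, p = 0.179158, fail to reject H0.


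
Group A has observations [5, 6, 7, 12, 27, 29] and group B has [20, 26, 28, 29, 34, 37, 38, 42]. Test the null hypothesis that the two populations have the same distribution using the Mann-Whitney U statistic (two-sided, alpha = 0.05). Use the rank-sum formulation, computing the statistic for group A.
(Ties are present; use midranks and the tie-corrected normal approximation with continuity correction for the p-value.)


Step 1: Combine and sort all 14 observations; assign midranks.
sorted (value, group): (5,X), (6,X), (7,X), (12,X), (20,Y), (26,Y), (27,X), (28,Y), (29,X), (29,Y), (34,Y), (37,Y), (38,Y), (42,Y)
ranks: 5->1, 6->2, 7->3, 12->4, 20->5, 26->6, 27->7, 28->8, 29->9.5, 29->9.5, 34->11, 37->12, 38->13, 42->14
Step 2: Rank sum for X: R1 = 1 + 2 + 3 + 4 + 7 + 9.5 = 26.5.
Step 3: U_X = R1 - n1(n1+1)/2 = 26.5 - 6*7/2 = 26.5 - 21 = 5.5.
       U_Y = n1*n2 - U_X = 48 - 5.5 = 42.5.
Step 4: Ties are present, so use the tie-corrected normal approximation (with continuity correction) for the p-value.
Step 5: p-value = 0.020000; compare to alpha = 0.05. reject H0.

U_X = 5.5, p = 0.020000, reject H0 at alpha = 0.05.
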